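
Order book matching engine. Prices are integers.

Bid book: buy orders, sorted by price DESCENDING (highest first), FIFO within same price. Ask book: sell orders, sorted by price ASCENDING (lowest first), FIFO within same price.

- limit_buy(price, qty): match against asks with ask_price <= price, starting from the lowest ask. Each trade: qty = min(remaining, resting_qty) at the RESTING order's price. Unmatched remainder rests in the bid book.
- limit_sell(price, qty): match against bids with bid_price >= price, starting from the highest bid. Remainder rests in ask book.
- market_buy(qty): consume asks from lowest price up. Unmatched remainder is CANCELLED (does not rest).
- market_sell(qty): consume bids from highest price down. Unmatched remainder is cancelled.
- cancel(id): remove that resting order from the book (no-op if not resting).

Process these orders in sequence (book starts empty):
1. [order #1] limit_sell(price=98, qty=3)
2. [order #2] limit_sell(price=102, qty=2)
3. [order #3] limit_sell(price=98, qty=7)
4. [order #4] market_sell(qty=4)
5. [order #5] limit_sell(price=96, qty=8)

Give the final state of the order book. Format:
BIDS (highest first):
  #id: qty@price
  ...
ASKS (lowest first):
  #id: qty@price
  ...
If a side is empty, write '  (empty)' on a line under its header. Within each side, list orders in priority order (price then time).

After op 1 [order #1] limit_sell(price=98, qty=3): fills=none; bids=[-] asks=[#1:3@98]
After op 2 [order #2] limit_sell(price=102, qty=2): fills=none; bids=[-] asks=[#1:3@98 #2:2@102]
After op 3 [order #3] limit_sell(price=98, qty=7): fills=none; bids=[-] asks=[#1:3@98 #3:7@98 #2:2@102]
After op 4 [order #4] market_sell(qty=4): fills=none; bids=[-] asks=[#1:3@98 #3:7@98 #2:2@102]
After op 5 [order #5] limit_sell(price=96, qty=8): fills=none; bids=[-] asks=[#5:8@96 #1:3@98 #3:7@98 #2:2@102]

Answer: BIDS (highest first):
  (empty)
ASKS (lowest first):
  #5: 8@96
  #1: 3@98
  #3: 7@98
  #2: 2@102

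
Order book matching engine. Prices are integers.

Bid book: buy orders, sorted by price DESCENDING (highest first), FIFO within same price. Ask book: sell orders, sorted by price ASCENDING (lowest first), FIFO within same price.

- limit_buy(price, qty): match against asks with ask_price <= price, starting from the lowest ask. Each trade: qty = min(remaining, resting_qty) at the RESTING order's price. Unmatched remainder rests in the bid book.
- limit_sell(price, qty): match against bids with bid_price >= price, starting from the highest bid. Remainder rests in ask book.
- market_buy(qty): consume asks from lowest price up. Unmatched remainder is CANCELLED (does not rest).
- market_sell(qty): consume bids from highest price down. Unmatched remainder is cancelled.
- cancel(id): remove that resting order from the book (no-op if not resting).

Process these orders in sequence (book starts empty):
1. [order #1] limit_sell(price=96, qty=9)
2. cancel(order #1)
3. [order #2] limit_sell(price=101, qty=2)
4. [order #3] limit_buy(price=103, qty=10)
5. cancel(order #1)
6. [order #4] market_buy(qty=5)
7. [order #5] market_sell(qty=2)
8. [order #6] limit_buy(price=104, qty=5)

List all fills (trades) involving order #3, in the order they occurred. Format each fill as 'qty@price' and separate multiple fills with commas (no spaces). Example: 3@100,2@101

Answer: 2@101,2@103

Derivation:
After op 1 [order #1] limit_sell(price=96, qty=9): fills=none; bids=[-] asks=[#1:9@96]
After op 2 cancel(order #1): fills=none; bids=[-] asks=[-]
After op 3 [order #2] limit_sell(price=101, qty=2): fills=none; bids=[-] asks=[#2:2@101]
After op 4 [order #3] limit_buy(price=103, qty=10): fills=#3x#2:2@101; bids=[#3:8@103] asks=[-]
After op 5 cancel(order #1): fills=none; bids=[#3:8@103] asks=[-]
After op 6 [order #4] market_buy(qty=5): fills=none; bids=[#3:8@103] asks=[-]
After op 7 [order #5] market_sell(qty=2): fills=#3x#5:2@103; bids=[#3:6@103] asks=[-]
After op 8 [order #6] limit_buy(price=104, qty=5): fills=none; bids=[#6:5@104 #3:6@103] asks=[-]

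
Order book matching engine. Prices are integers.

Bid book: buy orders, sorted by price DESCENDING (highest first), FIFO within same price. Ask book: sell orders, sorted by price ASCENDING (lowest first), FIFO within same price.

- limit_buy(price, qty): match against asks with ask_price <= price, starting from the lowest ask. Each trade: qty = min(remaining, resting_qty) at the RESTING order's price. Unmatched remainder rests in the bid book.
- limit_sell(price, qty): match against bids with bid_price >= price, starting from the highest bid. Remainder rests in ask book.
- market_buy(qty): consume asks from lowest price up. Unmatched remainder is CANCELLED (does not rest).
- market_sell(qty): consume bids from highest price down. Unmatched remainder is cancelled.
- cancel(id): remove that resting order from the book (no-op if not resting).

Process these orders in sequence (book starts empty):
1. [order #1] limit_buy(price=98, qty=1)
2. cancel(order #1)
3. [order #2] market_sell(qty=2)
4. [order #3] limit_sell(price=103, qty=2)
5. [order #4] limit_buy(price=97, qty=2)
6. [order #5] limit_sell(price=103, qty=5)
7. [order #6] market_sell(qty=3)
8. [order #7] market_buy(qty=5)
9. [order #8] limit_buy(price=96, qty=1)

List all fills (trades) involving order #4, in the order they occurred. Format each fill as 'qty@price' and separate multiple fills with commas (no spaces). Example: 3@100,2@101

Answer: 2@97

Derivation:
After op 1 [order #1] limit_buy(price=98, qty=1): fills=none; bids=[#1:1@98] asks=[-]
After op 2 cancel(order #1): fills=none; bids=[-] asks=[-]
After op 3 [order #2] market_sell(qty=2): fills=none; bids=[-] asks=[-]
After op 4 [order #3] limit_sell(price=103, qty=2): fills=none; bids=[-] asks=[#3:2@103]
After op 5 [order #4] limit_buy(price=97, qty=2): fills=none; bids=[#4:2@97] asks=[#3:2@103]
After op 6 [order #5] limit_sell(price=103, qty=5): fills=none; bids=[#4:2@97] asks=[#3:2@103 #5:5@103]
After op 7 [order #6] market_sell(qty=3): fills=#4x#6:2@97; bids=[-] asks=[#3:2@103 #5:5@103]
After op 8 [order #7] market_buy(qty=5): fills=#7x#3:2@103 #7x#5:3@103; bids=[-] asks=[#5:2@103]
After op 9 [order #8] limit_buy(price=96, qty=1): fills=none; bids=[#8:1@96] asks=[#5:2@103]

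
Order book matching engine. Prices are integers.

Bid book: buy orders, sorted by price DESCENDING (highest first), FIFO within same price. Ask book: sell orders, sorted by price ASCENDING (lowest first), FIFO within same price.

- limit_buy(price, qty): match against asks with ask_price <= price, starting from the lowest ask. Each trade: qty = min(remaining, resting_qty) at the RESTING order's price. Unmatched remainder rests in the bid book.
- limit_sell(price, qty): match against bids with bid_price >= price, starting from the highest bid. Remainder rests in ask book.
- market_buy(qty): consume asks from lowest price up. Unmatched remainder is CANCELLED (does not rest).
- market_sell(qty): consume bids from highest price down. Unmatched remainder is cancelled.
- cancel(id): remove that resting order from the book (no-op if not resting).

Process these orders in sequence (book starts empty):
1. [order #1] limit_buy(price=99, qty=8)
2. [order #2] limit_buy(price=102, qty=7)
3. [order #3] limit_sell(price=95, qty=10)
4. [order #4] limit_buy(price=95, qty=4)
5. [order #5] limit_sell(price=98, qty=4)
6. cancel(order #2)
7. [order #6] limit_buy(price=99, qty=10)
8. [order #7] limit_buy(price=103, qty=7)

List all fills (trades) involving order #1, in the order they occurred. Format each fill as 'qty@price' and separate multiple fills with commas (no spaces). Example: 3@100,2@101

Answer: 3@99,4@99

Derivation:
After op 1 [order #1] limit_buy(price=99, qty=8): fills=none; bids=[#1:8@99] asks=[-]
After op 2 [order #2] limit_buy(price=102, qty=7): fills=none; bids=[#2:7@102 #1:8@99] asks=[-]
After op 3 [order #3] limit_sell(price=95, qty=10): fills=#2x#3:7@102 #1x#3:3@99; bids=[#1:5@99] asks=[-]
After op 4 [order #4] limit_buy(price=95, qty=4): fills=none; bids=[#1:5@99 #4:4@95] asks=[-]
After op 5 [order #5] limit_sell(price=98, qty=4): fills=#1x#5:4@99; bids=[#1:1@99 #4:4@95] asks=[-]
After op 6 cancel(order #2): fills=none; bids=[#1:1@99 #4:4@95] asks=[-]
After op 7 [order #6] limit_buy(price=99, qty=10): fills=none; bids=[#1:1@99 #6:10@99 #4:4@95] asks=[-]
After op 8 [order #7] limit_buy(price=103, qty=7): fills=none; bids=[#7:7@103 #1:1@99 #6:10@99 #4:4@95] asks=[-]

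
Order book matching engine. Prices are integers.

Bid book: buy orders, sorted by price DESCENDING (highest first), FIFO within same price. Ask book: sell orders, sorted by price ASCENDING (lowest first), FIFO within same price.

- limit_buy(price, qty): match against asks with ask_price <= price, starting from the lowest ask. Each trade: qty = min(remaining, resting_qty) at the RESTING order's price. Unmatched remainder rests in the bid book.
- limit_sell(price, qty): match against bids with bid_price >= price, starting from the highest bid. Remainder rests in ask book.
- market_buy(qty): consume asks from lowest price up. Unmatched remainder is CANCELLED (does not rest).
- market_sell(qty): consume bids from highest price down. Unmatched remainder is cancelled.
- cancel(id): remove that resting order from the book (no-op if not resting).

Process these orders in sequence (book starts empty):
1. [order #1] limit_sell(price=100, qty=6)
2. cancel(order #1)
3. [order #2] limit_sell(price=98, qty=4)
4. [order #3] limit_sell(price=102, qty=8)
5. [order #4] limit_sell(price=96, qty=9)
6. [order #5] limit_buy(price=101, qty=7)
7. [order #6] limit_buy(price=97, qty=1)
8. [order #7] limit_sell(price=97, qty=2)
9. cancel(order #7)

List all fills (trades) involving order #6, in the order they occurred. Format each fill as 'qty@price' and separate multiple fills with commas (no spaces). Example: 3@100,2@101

Answer: 1@96

Derivation:
After op 1 [order #1] limit_sell(price=100, qty=6): fills=none; bids=[-] asks=[#1:6@100]
After op 2 cancel(order #1): fills=none; bids=[-] asks=[-]
After op 3 [order #2] limit_sell(price=98, qty=4): fills=none; bids=[-] asks=[#2:4@98]
After op 4 [order #3] limit_sell(price=102, qty=8): fills=none; bids=[-] asks=[#2:4@98 #3:8@102]
After op 5 [order #4] limit_sell(price=96, qty=9): fills=none; bids=[-] asks=[#4:9@96 #2:4@98 #3:8@102]
After op 6 [order #5] limit_buy(price=101, qty=7): fills=#5x#4:7@96; bids=[-] asks=[#4:2@96 #2:4@98 #3:8@102]
After op 7 [order #6] limit_buy(price=97, qty=1): fills=#6x#4:1@96; bids=[-] asks=[#4:1@96 #2:4@98 #3:8@102]
After op 8 [order #7] limit_sell(price=97, qty=2): fills=none; bids=[-] asks=[#4:1@96 #7:2@97 #2:4@98 #3:8@102]
After op 9 cancel(order #7): fills=none; bids=[-] asks=[#4:1@96 #2:4@98 #3:8@102]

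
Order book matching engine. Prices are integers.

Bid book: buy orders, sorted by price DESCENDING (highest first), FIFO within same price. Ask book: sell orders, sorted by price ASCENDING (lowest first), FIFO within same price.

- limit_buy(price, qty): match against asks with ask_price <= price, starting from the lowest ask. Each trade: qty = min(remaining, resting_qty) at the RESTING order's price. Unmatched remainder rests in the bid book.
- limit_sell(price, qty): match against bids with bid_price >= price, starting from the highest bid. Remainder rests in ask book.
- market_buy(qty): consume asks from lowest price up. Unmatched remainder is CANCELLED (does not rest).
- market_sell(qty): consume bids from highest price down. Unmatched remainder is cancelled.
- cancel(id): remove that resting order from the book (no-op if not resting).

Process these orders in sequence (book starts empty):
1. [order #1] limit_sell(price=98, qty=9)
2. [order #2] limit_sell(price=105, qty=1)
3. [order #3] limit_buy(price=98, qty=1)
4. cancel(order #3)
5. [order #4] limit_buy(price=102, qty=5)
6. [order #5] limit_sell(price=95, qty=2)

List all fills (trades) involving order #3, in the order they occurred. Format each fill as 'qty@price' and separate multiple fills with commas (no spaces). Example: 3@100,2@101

After op 1 [order #1] limit_sell(price=98, qty=9): fills=none; bids=[-] asks=[#1:9@98]
After op 2 [order #2] limit_sell(price=105, qty=1): fills=none; bids=[-] asks=[#1:9@98 #2:1@105]
After op 3 [order #3] limit_buy(price=98, qty=1): fills=#3x#1:1@98; bids=[-] asks=[#1:8@98 #2:1@105]
After op 4 cancel(order #3): fills=none; bids=[-] asks=[#1:8@98 #2:1@105]
After op 5 [order #4] limit_buy(price=102, qty=5): fills=#4x#1:5@98; bids=[-] asks=[#1:3@98 #2:1@105]
After op 6 [order #5] limit_sell(price=95, qty=2): fills=none; bids=[-] asks=[#5:2@95 #1:3@98 #2:1@105]

Answer: 1@98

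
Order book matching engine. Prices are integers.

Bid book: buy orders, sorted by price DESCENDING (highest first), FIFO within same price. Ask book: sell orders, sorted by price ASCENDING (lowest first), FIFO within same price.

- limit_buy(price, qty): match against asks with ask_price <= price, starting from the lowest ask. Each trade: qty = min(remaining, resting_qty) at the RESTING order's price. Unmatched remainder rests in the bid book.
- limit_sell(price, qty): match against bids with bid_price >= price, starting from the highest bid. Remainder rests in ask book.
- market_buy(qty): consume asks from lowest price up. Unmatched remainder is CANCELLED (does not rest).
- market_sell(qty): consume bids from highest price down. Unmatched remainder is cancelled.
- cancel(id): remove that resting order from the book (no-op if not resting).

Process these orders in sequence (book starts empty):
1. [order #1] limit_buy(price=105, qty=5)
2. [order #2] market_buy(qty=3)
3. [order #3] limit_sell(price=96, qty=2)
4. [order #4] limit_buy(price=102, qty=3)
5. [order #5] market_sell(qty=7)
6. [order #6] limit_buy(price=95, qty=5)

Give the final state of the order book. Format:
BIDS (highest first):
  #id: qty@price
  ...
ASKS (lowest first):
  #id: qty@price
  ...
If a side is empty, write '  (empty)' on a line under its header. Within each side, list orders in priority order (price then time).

Answer: BIDS (highest first):
  #6: 5@95
ASKS (lowest first):
  (empty)

Derivation:
After op 1 [order #1] limit_buy(price=105, qty=5): fills=none; bids=[#1:5@105] asks=[-]
After op 2 [order #2] market_buy(qty=3): fills=none; bids=[#1:5@105] asks=[-]
After op 3 [order #3] limit_sell(price=96, qty=2): fills=#1x#3:2@105; bids=[#1:3@105] asks=[-]
After op 4 [order #4] limit_buy(price=102, qty=3): fills=none; bids=[#1:3@105 #4:3@102] asks=[-]
After op 5 [order #5] market_sell(qty=7): fills=#1x#5:3@105 #4x#5:3@102; bids=[-] asks=[-]
After op 6 [order #6] limit_buy(price=95, qty=5): fills=none; bids=[#6:5@95] asks=[-]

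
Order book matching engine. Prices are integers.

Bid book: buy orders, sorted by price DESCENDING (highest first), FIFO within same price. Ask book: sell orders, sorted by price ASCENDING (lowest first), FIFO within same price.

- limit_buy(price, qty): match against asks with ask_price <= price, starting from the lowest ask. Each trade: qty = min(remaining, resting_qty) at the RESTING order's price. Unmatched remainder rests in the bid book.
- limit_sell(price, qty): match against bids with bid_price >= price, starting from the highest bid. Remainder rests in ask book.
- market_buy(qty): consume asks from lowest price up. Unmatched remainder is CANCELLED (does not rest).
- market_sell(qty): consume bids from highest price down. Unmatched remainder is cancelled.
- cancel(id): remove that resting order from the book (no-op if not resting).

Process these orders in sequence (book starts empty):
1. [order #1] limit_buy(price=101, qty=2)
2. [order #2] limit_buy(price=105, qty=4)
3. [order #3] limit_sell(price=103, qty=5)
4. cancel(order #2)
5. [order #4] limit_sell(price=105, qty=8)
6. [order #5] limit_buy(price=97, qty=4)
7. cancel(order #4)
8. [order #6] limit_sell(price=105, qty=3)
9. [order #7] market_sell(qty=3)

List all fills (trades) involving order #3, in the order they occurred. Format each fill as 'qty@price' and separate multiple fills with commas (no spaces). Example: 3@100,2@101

After op 1 [order #1] limit_buy(price=101, qty=2): fills=none; bids=[#1:2@101] asks=[-]
After op 2 [order #2] limit_buy(price=105, qty=4): fills=none; bids=[#2:4@105 #1:2@101] asks=[-]
After op 3 [order #3] limit_sell(price=103, qty=5): fills=#2x#3:4@105; bids=[#1:2@101] asks=[#3:1@103]
After op 4 cancel(order #2): fills=none; bids=[#1:2@101] asks=[#3:1@103]
After op 5 [order #4] limit_sell(price=105, qty=8): fills=none; bids=[#1:2@101] asks=[#3:1@103 #4:8@105]
After op 6 [order #5] limit_buy(price=97, qty=4): fills=none; bids=[#1:2@101 #5:4@97] asks=[#3:1@103 #4:8@105]
After op 7 cancel(order #4): fills=none; bids=[#1:2@101 #5:4@97] asks=[#3:1@103]
After op 8 [order #6] limit_sell(price=105, qty=3): fills=none; bids=[#1:2@101 #5:4@97] asks=[#3:1@103 #6:3@105]
After op 9 [order #7] market_sell(qty=3): fills=#1x#7:2@101 #5x#7:1@97; bids=[#5:3@97] asks=[#3:1@103 #6:3@105]

Answer: 4@105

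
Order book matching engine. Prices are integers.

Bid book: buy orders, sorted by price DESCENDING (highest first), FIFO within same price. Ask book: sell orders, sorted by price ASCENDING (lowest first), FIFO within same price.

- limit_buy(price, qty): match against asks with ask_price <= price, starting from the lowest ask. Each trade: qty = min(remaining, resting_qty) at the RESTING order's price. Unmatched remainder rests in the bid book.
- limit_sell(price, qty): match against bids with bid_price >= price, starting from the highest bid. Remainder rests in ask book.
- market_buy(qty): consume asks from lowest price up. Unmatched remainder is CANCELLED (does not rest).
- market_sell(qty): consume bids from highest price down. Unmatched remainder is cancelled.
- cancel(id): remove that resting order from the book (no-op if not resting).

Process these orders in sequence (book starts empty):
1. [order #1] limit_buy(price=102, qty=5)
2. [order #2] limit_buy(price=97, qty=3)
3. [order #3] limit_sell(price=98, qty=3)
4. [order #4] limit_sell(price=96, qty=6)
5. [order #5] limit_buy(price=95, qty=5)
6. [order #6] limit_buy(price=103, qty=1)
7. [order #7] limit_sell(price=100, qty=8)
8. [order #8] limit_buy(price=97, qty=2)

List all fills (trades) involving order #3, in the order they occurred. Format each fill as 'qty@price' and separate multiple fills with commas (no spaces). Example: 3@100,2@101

Answer: 3@102

Derivation:
After op 1 [order #1] limit_buy(price=102, qty=5): fills=none; bids=[#1:5@102] asks=[-]
After op 2 [order #2] limit_buy(price=97, qty=3): fills=none; bids=[#1:5@102 #2:3@97] asks=[-]
After op 3 [order #3] limit_sell(price=98, qty=3): fills=#1x#3:3@102; bids=[#1:2@102 #2:3@97] asks=[-]
After op 4 [order #4] limit_sell(price=96, qty=6): fills=#1x#4:2@102 #2x#4:3@97; bids=[-] asks=[#4:1@96]
After op 5 [order #5] limit_buy(price=95, qty=5): fills=none; bids=[#5:5@95] asks=[#4:1@96]
After op 6 [order #6] limit_buy(price=103, qty=1): fills=#6x#4:1@96; bids=[#5:5@95] asks=[-]
After op 7 [order #7] limit_sell(price=100, qty=8): fills=none; bids=[#5:5@95] asks=[#7:8@100]
After op 8 [order #8] limit_buy(price=97, qty=2): fills=none; bids=[#8:2@97 #5:5@95] asks=[#7:8@100]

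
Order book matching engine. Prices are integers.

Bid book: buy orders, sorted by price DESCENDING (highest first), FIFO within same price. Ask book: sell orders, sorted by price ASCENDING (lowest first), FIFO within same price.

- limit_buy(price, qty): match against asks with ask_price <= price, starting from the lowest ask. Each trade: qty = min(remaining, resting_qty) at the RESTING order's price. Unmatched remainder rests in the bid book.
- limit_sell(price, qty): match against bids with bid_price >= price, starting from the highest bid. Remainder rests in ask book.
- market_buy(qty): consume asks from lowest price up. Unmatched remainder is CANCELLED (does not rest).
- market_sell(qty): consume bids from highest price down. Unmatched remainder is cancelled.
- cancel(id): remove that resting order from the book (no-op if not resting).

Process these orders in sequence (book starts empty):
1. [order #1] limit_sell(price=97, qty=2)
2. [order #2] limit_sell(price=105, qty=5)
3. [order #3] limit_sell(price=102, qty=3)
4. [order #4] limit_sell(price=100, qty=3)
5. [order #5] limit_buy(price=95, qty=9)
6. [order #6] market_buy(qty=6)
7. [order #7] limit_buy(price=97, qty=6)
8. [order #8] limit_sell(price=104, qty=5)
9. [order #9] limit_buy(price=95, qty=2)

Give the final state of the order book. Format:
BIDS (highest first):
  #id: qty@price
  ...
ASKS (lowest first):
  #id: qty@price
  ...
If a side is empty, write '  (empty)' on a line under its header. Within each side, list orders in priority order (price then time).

After op 1 [order #1] limit_sell(price=97, qty=2): fills=none; bids=[-] asks=[#1:2@97]
After op 2 [order #2] limit_sell(price=105, qty=5): fills=none; bids=[-] asks=[#1:2@97 #2:5@105]
After op 3 [order #3] limit_sell(price=102, qty=3): fills=none; bids=[-] asks=[#1:2@97 #3:3@102 #2:5@105]
After op 4 [order #4] limit_sell(price=100, qty=3): fills=none; bids=[-] asks=[#1:2@97 #4:3@100 #3:3@102 #2:5@105]
After op 5 [order #5] limit_buy(price=95, qty=9): fills=none; bids=[#5:9@95] asks=[#1:2@97 #4:3@100 #3:3@102 #2:5@105]
After op 6 [order #6] market_buy(qty=6): fills=#6x#1:2@97 #6x#4:3@100 #6x#3:1@102; bids=[#5:9@95] asks=[#3:2@102 #2:5@105]
After op 7 [order #7] limit_buy(price=97, qty=6): fills=none; bids=[#7:6@97 #5:9@95] asks=[#3:2@102 #2:5@105]
After op 8 [order #8] limit_sell(price=104, qty=5): fills=none; bids=[#7:6@97 #5:9@95] asks=[#3:2@102 #8:5@104 #2:5@105]
After op 9 [order #9] limit_buy(price=95, qty=2): fills=none; bids=[#7:6@97 #5:9@95 #9:2@95] asks=[#3:2@102 #8:5@104 #2:5@105]

Answer: BIDS (highest first):
  #7: 6@97
  #5: 9@95
  #9: 2@95
ASKS (lowest first):
  #3: 2@102
  #8: 5@104
  #2: 5@105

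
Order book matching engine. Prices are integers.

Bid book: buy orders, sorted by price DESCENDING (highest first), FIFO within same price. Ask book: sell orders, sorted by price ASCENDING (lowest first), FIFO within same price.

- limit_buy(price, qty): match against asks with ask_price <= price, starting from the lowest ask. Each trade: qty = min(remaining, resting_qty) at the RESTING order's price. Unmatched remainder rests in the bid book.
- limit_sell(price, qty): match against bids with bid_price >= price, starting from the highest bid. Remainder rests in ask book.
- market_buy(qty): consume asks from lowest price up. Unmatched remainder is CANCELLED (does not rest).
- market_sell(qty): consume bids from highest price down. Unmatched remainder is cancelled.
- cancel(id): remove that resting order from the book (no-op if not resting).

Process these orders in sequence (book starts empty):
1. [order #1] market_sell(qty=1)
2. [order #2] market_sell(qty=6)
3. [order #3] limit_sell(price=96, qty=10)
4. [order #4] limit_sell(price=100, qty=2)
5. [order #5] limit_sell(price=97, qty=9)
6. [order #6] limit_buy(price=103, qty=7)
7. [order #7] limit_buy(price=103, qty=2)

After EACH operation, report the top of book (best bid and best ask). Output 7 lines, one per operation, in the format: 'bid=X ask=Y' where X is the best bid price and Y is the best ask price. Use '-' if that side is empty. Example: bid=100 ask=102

Answer: bid=- ask=-
bid=- ask=-
bid=- ask=96
bid=- ask=96
bid=- ask=96
bid=- ask=96
bid=- ask=96

Derivation:
After op 1 [order #1] market_sell(qty=1): fills=none; bids=[-] asks=[-]
After op 2 [order #2] market_sell(qty=6): fills=none; bids=[-] asks=[-]
After op 3 [order #3] limit_sell(price=96, qty=10): fills=none; bids=[-] asks=[#3:10@96]
After op 4 [order #4] limit_sell(price=100, qty=2): fills=none; bids=[-] asks=[#3:10@96 #4:2@100]
After op 5 [order #5] limit_sell(price=97, qty=9): fills=none; bids=[-] asks=[#3:10@96 #5:9@97 #4:2@100]
After op 6 [order #6] limit_buy(price=103, qty=7): fills=#6x#3:7@96; bids=[-] asks=[#3:3@96 #5:9@97 #4:2@100]
After op 7 [order #7] limit_buy(price=103, qty=2): fills=#7x#3:2@96; bids=[-] asks=[#3:1@96 #5:9@97 #4:2@100]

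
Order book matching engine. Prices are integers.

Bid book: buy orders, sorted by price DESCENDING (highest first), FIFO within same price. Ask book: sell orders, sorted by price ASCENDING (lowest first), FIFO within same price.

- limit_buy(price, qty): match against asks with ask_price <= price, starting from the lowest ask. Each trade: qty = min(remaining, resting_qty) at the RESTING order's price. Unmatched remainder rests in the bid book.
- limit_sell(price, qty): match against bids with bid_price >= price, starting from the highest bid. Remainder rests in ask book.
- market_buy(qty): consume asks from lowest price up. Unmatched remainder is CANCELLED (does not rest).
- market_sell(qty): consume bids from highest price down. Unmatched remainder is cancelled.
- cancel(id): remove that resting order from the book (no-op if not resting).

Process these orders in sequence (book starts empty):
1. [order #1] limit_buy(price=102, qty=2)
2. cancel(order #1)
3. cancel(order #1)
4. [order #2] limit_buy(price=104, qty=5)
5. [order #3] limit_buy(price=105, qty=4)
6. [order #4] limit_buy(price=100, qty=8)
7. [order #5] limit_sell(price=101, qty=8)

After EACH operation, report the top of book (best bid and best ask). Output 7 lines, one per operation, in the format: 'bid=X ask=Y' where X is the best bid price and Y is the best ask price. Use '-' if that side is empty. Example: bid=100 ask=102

After op 1 [order #1] limit_buy(price=102, qty=2): fills=none; bids=[#1:2@102] asks=[-]
After op 2 cancel(order #1): fills=none; bids=[-] asks=[-]
After op 3 cancel(order #1): fills=none; bids=[-] asks=[-]
After op 4 [order #2] limit_buy(price=104, qty=5): fills=none; bids=[#2:5@104] asks=[-]
After op 5 [order #3] limit_buy(price=105, qty=4): fills=none; bids=[#3:4@105 #2:5@104] asks=[-]
After op 6 [order #4] limit_buy(price=100, qty=8): fills=none; bids=[#3:4@105 #2:5@104 #4:8@100] asks=[-]
After op 7 [order #5] limit_sell(price=101, qty=8): fills=#3x#5:4@105 #2x#5:4@104; bids=[#2:1@104 #4:8@100] asks=[-]

Answer: bid=102 ask=-
bid=- ask=-
bid=- ask=-
bid=104 ask=-
bid=105 ask=-
bid=105 ask=-
bid=104 ask=-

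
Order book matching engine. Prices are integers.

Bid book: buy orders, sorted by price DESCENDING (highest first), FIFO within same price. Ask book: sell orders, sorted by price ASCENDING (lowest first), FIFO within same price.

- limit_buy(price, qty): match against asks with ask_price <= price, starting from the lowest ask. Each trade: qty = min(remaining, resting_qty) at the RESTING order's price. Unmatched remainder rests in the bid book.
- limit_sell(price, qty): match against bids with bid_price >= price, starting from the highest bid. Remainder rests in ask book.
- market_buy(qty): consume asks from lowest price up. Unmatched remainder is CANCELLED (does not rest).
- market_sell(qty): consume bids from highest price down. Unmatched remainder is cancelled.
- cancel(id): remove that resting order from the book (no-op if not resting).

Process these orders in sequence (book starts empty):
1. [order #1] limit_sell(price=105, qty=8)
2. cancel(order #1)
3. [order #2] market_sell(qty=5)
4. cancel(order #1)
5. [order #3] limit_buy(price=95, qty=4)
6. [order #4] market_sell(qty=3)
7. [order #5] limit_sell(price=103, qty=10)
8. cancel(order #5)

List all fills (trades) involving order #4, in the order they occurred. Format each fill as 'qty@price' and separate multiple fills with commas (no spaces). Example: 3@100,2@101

Answer: 3@95

Derivation:
After op 1 [order #1] limit_sell(price=105, qty=8): fills=none; bids=[-] asks=[#1:8@105]
After op 2 cancel(order #1): fills=none; bids=[-] asks=[-]
After op 3 [order #2] market_sell(qty=5): fills=none; bids=[-] asks=[-]
After op 4 cancel(order #1): fills=none; bids=[-] asks=[-]
After op 5 [order #3] limit_buy(price=95, qty=4): fills=none; bids=[#3:4@95] asks=[-]
After op 6 [order #4] market_sell(qty=3): fills=#3x#4:3@95; bids=[#3:1@95] asks=[-]
After op 7 [order #5] limit_sell(price=103, qty=10): fills=none; bids=[#3:1@95] asks=[#5:10@103]
After op 8 cancel(order #5): fills=none; bids=[#3:1@95] asks=[-]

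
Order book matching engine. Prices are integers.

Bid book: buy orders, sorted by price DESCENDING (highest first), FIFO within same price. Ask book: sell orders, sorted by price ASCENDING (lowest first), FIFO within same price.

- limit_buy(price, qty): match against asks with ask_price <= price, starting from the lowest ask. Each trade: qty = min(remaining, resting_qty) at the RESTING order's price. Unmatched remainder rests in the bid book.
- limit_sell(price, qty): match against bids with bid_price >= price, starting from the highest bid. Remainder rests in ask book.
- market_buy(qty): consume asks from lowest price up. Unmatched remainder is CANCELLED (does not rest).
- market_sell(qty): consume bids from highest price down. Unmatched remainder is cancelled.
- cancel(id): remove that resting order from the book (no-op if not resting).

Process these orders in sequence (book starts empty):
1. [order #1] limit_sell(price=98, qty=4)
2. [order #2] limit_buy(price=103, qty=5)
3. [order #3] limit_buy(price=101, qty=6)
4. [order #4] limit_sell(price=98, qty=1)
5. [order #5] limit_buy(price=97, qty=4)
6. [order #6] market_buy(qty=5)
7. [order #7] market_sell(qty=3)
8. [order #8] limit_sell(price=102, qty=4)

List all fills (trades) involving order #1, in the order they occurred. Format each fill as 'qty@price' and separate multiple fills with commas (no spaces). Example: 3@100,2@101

After op 1 [order #1] limit_sell(price=98, qty=4): fills=none; bids=[-] asks=[#1:4@98]
After op 2 [order #2] limit_buy(price=103, qty=5): fills=#2x#1:4@98; bids=[#2:1@103] asks=[-]
After op 3 [order #3] limit_buy(price=101, qty=6): fills=none; bids=[#2:1@103 #3:6@101] asks=[-]
After op 4 [order #4] limit_sell(price=98, qty=1): fills=#2x#4:1@103; bids=[#3:6@101] asks=[-]
After op 5 [order #5] limit_buy(price=97, qty=4): fills=none; bids=[#3:6@101 #5:4@97] asks=[-]
After op 6 [order #6] market_buy(qty=5): fills=none; bids=[#3:6@101 #5:4@97] asks=[-]
After op 7 [order #7] market_sell(qty=3): fills=#3x#7:3@101; bids=[#3:3@101 #5:4@97] asks=[-]
After op 8 [order #8] limit_sell(price=102, qty=4): fills=none; bids=[#3:3@101 #5:4@97] asks=[#8:4@102]

Answer: 4@98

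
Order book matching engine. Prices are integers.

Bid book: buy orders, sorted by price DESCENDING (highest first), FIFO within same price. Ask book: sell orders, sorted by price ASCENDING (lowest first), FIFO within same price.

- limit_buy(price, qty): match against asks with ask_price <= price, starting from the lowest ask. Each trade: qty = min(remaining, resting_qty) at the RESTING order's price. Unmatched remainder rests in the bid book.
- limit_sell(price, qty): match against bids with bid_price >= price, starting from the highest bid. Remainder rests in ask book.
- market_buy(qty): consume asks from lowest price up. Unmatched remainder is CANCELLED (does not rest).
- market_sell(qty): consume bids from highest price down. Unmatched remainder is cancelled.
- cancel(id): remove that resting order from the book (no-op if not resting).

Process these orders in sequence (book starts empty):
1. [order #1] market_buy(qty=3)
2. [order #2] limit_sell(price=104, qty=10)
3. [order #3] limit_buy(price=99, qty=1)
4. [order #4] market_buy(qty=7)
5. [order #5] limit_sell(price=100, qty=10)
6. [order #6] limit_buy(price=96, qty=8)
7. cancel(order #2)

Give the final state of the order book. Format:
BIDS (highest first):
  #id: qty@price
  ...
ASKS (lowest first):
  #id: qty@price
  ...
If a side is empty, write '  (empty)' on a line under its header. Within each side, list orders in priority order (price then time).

After op 1 [order #1] market_buy(qty=3): fills=none; bids=[-] asks=[-]
After op 2 [order #2] limit_sell(price=104, qty=10): fills=none; bids=[-] asks=[#2:10@104]
After op 3 [order #3] limit_buy(price=99, qty=1): fills=none; bids=[#3:1@99] asks=[#2:10@104]
After op 4 [order #4] market_buy(qty=7): fills=#4x#2:7@104; bids=[#3:1@99] asks=[#2:3@104]
After op 5 [order #5] limit_sell(price=100, qty=10): fills=none; bids=[#3:1@99] asks=[#5:10@100 #2:3@104]
After op 6 [order #6] limit_buy(price=96, qty=8): fills=none; bids=[#3:1@99 #6:8@96] asks=[#5:10@100 #2:3@104]
After op 7 cancel(order #2): fills=none; bids=[#3:1@99 #6:8@96] asks=[#5:10@100]

Answer: BIDS (highest first):
  #3: 1@99
  #6: 8@96
ASKS (lowest first):
  #5: 10@100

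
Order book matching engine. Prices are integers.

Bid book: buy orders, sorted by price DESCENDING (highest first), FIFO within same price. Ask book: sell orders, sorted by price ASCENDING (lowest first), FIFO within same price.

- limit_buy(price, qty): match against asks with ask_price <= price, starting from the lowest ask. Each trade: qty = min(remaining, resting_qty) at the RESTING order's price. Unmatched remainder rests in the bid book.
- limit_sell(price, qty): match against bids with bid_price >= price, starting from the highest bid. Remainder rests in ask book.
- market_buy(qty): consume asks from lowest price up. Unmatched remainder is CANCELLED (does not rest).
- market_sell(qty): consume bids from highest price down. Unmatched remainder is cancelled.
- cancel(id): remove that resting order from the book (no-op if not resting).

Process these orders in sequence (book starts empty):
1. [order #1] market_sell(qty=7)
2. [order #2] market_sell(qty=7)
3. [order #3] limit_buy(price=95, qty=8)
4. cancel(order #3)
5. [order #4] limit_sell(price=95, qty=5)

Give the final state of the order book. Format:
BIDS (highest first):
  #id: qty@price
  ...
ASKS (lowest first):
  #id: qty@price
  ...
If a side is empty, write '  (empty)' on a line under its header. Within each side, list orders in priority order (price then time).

Answer: BIDS (highest first):
  (empty)
ASKS (lowest first):
  #4: 5@95

Derivation:
After op 1 [order #1] market_sell(qty=7): fills=none; bids=[-] asks=[-]
After op 2 [order #2] market_sell(qty=7): fills=none; bids=[-] asks=[-]
After op 3 [order #3] limit_buy(price=95, qty=8): fills=none; bids=[#3:8@95] asks=[-]
After op 4 cancel(order #3): fills=none; bids=[-] asks=[-]
After op 5 [order #4] limit_sell(price=95, qty=5): fills=none; bids=[-] asks=[#4:5@95]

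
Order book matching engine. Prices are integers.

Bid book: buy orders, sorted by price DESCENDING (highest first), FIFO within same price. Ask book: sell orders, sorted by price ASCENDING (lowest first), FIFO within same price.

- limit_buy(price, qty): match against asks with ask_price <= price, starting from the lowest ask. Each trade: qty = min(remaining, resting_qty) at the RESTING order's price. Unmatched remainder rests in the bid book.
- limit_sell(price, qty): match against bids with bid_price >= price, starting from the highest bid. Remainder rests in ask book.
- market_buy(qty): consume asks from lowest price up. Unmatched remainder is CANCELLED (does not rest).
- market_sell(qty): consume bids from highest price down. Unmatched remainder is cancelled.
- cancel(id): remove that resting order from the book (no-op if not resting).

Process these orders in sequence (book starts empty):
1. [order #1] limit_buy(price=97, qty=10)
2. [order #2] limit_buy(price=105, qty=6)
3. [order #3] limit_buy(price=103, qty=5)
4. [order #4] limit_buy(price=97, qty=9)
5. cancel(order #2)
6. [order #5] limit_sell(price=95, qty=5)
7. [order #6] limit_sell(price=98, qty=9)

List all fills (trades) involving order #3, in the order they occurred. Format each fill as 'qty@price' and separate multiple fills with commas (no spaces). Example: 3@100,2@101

Answer: 5@103

Derivation:
After op 1 [order #1] limit_buy(price=97, qty=10): fills=none; bids=[#1:10@97] asks=[-]
After op 2 [order #2] limit_buy(price=105, qty=6): fills=none; bids=[#2:6@105 #1:10@97] asks=[-]
After op 3 [order #3] limit_buy(price=103, qty=5): fills=none; bids=[#2:6@105 #3:5@103 #1:10@97] asks=[-]
After op 4 [order #4] limit_buy(price=97, qty=9): fills=none; bids=[#2:6@105 #3:5@103 #1:10@97 #4:9@97] asks=[-]
After op 5 cancel(order #2): fills=none; bids=[#3:5@103 #1:10@97 #4:9@97] asks=[-]
After op 6 [order #5] limit_sell(price=95, qty=5): fills=#3x#5:5@103; bids=[#1:10@97 #4:9@97] asks=[-]
After op 7 [order #6] limit_sell(price=98, qty=9): fills=none; bids=[#1:10@97 #4:9@97] asks=[#6:9@98]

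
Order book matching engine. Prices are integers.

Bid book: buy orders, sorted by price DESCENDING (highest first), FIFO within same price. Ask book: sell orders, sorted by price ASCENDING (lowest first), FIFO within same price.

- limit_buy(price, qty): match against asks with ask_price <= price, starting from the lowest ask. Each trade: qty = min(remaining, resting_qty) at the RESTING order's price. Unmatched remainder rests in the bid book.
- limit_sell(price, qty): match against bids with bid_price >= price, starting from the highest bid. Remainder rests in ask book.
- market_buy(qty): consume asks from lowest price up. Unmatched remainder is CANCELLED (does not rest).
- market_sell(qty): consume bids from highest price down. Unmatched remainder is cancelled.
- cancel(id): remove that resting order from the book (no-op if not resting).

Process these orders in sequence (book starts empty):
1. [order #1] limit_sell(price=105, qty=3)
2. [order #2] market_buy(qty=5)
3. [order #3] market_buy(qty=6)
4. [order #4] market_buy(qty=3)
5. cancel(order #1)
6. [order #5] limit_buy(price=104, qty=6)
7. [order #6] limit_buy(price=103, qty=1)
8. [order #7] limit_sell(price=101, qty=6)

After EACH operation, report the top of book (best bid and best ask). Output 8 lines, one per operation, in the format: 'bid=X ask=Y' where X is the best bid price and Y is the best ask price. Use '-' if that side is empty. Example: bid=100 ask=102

Answer: bid=- ask=105
bid=- ask=-
bid=- ask=-
bid=- ask=-
bid=- ask=-
bid=104 ask=-
bid=104 ask=-
bid=103 ask=-

Derivation:
After op 1 [order #1] limit_sell(price=105, qty=3): fills=none; bids=[-] asks=[#1:3@105]
After op 2 [order #2] market_buy(qty=5): fills=#2x#1:3@105; bids=[-] asks=[-]
After op 3 [order #3] market_buy(qty=6): fills=none; bids=[-] asks=[-]
After op 4 [order #4] market_buy(qty=3): fills=none; bids=[-] asks=[-]
After op 5 cancel(order #1): fills=none; bids=[-] asks=[-]
After op 6 [order #5] limit_buy(price=104, qty=6): fills=none; bids=[#5:6@104] asks=[-]
After op 7 [order #6] limit_buy(price=103, qty=1): fills=none; bids=[#5:6@104 #6:1@103] asks=[-]
After op 8 [order #7] limit_sell(price=101, qty=6): fills=#5x#7:6@104; bids=[#6:1@103] asks=[-]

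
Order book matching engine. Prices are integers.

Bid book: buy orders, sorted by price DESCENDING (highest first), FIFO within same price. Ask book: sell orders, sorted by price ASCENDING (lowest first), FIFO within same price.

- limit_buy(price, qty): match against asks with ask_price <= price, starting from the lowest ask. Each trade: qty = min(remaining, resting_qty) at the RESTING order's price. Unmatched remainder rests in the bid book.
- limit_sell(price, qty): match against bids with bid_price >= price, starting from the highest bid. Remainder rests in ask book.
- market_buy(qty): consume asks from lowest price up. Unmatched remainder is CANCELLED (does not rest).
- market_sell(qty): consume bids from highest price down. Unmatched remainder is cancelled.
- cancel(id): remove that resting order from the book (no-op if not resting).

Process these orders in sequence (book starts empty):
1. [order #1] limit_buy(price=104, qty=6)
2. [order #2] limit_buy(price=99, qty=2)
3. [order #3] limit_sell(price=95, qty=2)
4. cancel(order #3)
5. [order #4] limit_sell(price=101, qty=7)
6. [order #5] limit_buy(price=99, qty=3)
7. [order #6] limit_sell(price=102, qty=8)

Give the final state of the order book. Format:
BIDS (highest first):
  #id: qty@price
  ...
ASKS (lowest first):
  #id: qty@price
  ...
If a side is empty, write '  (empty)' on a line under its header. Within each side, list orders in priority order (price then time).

After op 1 [order #1] limit_buy(price=104, qty=6): fills=none; bids=[#1:6@104] asks=[-]
After op 2 [order #2] limit_buy(price=99, qty=2): fills=none; bids=[#1:6@104 #2:2@99] asks=[-]
After op 3 [order #3] limit_sell(price=95, qty=2): fills=#1x#3:2@104; bids=[#1:4@104 #2:2@99] asks=[-]
After op 4 cancel(order #3): fills=none; bids=[#1:4@104 #2:2@99] asks=[-]
After op 5 [order #4] limit_sell(price=101, qty=7): fills=#1x#4:4@104; bids=[#2:2@99] asks=[#4:3@101]
After op 6 [order #5] limit_buy(price=99, qty=3): fills=none; bids=[#2:2@99 #5:3@99] asks=[#4:3@101]
After op 7 [order #6] limit_sell(price=102, qty=8): fills=none; bids=[#2:2@99 #5:3@99] asks=[#4:3@101 #6:8@102]

Answer: BIDS (highest first):
  #2: 2@99
  #5: 3@99
ASKS (lowest first):
  #4: 3@101
  #6: 8@102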